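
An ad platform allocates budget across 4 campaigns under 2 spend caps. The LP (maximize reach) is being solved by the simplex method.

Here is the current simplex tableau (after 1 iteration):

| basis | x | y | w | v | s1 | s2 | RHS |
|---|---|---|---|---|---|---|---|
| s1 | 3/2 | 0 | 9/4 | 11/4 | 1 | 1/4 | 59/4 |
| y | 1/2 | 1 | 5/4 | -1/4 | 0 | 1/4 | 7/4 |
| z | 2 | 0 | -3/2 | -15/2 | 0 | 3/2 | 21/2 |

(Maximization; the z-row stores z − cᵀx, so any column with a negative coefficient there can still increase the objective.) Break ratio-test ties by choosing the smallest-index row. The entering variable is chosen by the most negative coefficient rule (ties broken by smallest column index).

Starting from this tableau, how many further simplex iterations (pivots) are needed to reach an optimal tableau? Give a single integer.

pivot: v in, s1 out → z = 558/11
No improving column remains; optimal.

1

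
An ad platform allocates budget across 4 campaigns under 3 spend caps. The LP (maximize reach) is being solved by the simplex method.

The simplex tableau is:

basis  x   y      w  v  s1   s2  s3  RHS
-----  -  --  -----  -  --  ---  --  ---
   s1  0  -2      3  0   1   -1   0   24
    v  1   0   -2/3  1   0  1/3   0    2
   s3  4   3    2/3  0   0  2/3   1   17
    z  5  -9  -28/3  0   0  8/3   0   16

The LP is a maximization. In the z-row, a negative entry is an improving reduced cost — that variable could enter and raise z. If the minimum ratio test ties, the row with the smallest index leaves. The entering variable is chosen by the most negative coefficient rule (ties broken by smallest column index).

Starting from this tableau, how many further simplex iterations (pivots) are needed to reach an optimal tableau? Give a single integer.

pivot: w in, s1 out → z = 272/3
pivot: y in, s3 out → z = 4409/31
No improving column remains; optimal.

2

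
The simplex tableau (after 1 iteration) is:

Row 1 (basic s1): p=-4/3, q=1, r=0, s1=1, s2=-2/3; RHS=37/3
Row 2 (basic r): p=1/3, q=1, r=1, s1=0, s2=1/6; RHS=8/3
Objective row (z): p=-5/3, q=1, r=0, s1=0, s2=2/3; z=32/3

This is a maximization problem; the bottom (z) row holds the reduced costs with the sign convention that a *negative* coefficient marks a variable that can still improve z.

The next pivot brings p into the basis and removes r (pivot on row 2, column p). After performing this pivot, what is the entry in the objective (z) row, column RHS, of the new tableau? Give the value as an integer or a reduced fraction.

Pivot element is row 2, column p: 1/3.
Normalize row 2: new (row 2, RHS) = (8/3)/(1/3) = 8.
z-row ← z-row − (-5/3)·(new row 2): 32/3 − (-5/3)·8 = 24.

24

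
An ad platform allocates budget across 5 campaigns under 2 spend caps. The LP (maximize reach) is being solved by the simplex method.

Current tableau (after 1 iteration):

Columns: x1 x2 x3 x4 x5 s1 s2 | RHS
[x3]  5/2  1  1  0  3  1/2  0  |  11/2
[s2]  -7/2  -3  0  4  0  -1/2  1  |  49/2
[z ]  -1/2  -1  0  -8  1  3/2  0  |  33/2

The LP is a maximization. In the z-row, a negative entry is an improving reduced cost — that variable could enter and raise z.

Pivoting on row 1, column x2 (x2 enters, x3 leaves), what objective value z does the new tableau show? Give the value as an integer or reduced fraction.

22

Minimum ratio for x2: (11/2)/1 = 11/2.
z changes by −(z-row coeff of x2)·ratio = −(-1)·(11/2) = 11/2.
New z = 33/2 + (11/2) = 22.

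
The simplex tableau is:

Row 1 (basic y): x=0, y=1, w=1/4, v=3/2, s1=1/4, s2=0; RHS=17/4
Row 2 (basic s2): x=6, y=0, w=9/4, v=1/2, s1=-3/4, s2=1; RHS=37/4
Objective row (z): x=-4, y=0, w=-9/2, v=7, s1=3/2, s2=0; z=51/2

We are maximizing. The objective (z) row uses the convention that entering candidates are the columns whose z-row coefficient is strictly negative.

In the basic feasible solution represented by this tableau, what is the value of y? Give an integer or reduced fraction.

17/4

y is basic (row 1); its value is the RHS of that row: 17/4.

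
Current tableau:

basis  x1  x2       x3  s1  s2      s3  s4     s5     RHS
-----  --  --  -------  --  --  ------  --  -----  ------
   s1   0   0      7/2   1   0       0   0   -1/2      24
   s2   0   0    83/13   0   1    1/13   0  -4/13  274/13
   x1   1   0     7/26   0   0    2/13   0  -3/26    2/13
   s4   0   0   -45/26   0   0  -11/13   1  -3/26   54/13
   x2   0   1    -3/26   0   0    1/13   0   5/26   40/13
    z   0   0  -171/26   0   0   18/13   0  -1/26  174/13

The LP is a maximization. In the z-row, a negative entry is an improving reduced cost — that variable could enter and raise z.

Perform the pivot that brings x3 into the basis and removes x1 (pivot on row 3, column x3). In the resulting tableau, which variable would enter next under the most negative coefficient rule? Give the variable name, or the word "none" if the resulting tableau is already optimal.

s5

Pivot element 7/26. New z-row = old z-row − (-171/26)·(row 3/(7/26)).
Updated z-row coefficients: x1: 171/7, x2: 0, x3: 0, s1: 0, s2: 0, s3: 36/7, s4: 0, s5: -20/7.
The most negative is -20/7 in column s5, so s5 would enter next.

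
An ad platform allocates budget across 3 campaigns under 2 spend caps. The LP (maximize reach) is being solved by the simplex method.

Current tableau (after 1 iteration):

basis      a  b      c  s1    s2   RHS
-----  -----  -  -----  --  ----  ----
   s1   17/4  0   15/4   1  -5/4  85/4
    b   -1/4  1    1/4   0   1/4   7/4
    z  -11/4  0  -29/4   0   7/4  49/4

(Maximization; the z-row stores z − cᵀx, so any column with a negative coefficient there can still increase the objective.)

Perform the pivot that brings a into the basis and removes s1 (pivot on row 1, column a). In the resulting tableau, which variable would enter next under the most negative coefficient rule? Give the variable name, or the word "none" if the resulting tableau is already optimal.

Pivot element 17/4. New z-row = old z-row − (-11/4)·(row 1/(17/4)).
Updated z-row coefficients: a: 0, b: 0, c: -82/17, s1: 11/17, s2: 16/17.
The most negative is -82/17 in column c, so c would enter next.

c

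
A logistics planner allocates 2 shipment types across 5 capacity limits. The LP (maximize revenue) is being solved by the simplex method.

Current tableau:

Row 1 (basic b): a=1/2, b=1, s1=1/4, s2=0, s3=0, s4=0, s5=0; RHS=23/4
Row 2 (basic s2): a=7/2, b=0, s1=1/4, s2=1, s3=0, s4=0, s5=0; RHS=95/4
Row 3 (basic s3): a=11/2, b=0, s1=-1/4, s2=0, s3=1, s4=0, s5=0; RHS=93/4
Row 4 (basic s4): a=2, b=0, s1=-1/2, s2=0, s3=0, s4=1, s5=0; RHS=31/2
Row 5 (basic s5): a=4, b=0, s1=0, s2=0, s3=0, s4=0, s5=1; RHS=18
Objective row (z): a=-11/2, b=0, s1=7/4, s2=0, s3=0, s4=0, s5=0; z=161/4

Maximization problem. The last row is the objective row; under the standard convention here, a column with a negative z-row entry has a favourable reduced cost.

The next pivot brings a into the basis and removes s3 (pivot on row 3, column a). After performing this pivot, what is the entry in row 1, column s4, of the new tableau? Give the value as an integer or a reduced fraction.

Pivot element is row 3, column a: 11/2.
Normalize row 3: new (row 3, s4) = 0/(11/2) = 0.
row 1 ← row 1 − (1/2)·(new row 3): 0 − (1/2)·0 = 0.

0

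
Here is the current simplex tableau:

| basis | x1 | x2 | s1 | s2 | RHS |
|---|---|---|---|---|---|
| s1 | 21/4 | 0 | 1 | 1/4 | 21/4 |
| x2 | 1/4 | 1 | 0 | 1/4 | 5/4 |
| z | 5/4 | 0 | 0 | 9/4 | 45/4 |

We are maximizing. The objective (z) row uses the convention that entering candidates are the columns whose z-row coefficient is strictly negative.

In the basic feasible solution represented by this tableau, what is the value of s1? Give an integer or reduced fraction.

21/4

s1 is basic (row 1); its value is the RHS of that row: 21/4.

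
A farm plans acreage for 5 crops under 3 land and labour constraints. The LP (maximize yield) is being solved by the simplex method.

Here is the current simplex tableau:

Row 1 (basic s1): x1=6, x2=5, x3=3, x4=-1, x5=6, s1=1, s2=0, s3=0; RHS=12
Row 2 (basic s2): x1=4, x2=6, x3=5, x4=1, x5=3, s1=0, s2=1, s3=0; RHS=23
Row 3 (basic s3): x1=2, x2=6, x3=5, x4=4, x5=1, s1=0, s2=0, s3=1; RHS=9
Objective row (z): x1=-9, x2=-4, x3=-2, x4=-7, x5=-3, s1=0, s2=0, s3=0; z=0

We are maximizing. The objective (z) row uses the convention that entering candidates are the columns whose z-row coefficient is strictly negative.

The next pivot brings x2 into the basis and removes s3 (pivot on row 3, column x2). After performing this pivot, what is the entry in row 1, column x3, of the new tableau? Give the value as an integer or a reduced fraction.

-7/6

Pivot element is row 3, column x2: 6.
Normalize row 3: new (row 3, x3) = 5/6 = 5/6.
row 1 ← row 1 − 5·(new row 3): 3 − 5·(5/6) = -7/6.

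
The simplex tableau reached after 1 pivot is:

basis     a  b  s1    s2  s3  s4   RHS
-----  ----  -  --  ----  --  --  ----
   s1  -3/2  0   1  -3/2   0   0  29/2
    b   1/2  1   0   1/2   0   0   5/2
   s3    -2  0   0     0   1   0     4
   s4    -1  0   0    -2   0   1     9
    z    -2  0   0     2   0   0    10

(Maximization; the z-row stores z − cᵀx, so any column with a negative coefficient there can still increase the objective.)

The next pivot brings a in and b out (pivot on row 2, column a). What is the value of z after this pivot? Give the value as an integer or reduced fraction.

20

Minimum ratio for a: (5/2)/(1/2) = 5.
z changes by −(z-row coeff of a)·ratio = −(-2)·5 = 10.
New z = 10 + 10 = 20.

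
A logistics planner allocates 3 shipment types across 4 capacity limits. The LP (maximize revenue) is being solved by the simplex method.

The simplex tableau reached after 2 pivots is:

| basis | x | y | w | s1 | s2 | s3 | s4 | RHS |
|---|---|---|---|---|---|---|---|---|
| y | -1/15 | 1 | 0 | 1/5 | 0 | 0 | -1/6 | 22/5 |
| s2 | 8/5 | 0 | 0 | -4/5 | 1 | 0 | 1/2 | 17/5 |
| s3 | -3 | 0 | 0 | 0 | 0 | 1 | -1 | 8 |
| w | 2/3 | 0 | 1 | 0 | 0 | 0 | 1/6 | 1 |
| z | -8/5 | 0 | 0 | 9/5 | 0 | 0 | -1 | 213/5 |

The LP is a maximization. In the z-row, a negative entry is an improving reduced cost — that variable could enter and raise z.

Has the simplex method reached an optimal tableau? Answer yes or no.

no

Column x has objective-row coefficient -8/5, which is negative; an improving pivot exists, so not yet optimal.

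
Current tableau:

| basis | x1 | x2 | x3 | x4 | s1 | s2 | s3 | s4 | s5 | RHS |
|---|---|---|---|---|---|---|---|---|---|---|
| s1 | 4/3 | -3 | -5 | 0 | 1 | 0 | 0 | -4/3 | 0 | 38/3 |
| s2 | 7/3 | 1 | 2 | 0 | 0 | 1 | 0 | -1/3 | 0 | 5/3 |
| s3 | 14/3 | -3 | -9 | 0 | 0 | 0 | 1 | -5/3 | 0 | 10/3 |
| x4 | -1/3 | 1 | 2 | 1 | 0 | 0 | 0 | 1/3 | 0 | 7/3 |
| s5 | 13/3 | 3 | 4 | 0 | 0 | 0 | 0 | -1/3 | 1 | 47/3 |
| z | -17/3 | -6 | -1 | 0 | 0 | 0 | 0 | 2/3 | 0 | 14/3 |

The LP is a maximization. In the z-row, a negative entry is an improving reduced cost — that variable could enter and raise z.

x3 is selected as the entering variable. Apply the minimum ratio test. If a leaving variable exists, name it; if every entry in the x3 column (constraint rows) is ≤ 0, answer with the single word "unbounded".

Ratios: row 1 (s1): entry -5 ≤ 0, skip; row 2 (s2): (5/3)/2 = 5/6; row 3 (s3): entry -9 ≤ 0, skip; row 4 (x4): (7/3)/2 = 7/6; row 5 (s5): (47/3)/4 = 47/12.
Minimum ratio is in the s2 row, so s2 leaves.

s2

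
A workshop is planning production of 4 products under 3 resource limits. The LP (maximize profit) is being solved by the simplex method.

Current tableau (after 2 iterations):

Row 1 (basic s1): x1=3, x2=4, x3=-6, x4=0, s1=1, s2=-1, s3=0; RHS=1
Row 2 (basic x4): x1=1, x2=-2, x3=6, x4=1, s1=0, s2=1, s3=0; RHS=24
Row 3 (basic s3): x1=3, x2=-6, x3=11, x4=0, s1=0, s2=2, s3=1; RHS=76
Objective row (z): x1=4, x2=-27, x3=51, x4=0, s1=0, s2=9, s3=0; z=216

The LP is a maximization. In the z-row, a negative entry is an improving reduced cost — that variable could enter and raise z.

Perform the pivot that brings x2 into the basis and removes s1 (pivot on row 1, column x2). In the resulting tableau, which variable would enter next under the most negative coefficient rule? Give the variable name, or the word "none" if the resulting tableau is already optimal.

Pivot element 4. New z-row = old z-row − (-27)·(row 1/4).
Updated z-row coefficients: x1: 97/4, x2: 0, x3: 21/2, x4: 0, s1: 27/4, s2: 9/4, s3: 0.
No coefficient is strictly negative; the tableau after this pivot is optimal.

none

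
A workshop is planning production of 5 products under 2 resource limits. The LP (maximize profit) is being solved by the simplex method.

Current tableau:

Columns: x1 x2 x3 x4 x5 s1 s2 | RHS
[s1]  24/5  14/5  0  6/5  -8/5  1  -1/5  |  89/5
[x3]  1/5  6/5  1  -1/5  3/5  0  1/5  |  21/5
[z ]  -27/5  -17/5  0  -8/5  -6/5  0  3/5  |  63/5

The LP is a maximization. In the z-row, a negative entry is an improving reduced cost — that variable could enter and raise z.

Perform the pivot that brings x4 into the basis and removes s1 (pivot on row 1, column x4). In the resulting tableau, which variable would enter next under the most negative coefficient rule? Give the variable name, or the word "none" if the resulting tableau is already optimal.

Pivot element 6/5. New z-row = old z-row − (-8/5)·(row 1/(6/5)).
Updated z-row coefficients: x1: 1, x2: 1/3, x3: 0, x4: 0, x5: -10/3, s1: 4/3, s2: 1/3.
The most negative is -10/3 in column x5, so x5 would enter next.

x5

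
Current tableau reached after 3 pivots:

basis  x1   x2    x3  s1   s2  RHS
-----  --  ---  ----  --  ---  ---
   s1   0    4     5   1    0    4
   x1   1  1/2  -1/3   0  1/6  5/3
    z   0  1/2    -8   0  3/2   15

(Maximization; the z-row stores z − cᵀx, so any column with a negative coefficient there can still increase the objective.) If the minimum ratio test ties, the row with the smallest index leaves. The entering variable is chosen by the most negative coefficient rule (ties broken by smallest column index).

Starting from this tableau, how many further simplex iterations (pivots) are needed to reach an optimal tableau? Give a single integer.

1

pivot: x3 in, s1 out → z = 107/5
No improving column remains; optimal.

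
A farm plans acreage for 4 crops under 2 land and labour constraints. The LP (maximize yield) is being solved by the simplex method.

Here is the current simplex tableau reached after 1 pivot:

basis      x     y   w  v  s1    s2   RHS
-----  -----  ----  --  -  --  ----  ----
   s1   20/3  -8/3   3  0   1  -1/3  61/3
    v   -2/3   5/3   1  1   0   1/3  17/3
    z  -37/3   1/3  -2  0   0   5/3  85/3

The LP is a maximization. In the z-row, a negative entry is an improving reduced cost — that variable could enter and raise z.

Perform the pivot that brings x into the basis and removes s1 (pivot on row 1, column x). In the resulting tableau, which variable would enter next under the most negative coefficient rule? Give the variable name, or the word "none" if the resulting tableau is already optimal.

y

Pivot element 20/3. New z-row = old z-row − (-37/3)·(row 1/(20/3)).
Updated z-row coefficients: x: 0, y: -23/5, w: 71/20, v: 0, s1: 37/20, s2: 21/20.
The most negative is -23/5 in column y, so y would enter next.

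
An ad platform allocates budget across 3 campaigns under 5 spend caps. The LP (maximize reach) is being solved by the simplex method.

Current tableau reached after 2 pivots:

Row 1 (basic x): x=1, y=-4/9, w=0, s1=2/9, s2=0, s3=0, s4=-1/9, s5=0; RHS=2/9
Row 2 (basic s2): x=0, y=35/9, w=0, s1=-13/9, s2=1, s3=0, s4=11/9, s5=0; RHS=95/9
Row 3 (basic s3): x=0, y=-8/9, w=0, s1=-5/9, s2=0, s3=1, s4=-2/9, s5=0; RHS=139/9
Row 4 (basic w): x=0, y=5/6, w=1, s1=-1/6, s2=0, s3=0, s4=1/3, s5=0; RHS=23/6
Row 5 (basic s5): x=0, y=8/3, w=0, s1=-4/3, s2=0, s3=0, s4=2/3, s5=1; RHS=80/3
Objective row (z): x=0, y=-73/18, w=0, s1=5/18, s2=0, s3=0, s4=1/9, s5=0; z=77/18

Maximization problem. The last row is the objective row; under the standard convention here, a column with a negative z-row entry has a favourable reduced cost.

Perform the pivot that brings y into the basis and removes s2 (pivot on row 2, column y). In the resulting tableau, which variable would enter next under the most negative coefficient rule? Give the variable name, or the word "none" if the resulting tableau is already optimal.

s1

Pivot element 35/9. New z-row = old z-row − (-73/18)·(row 2/(35/9)).
Updated z-row coefficients: x: 0, y: 0, w: 0, s1: -43/35, s2: 73/70, s3: 0, s4: 97/70, s5: 0.
The most negative is -43/35 in column s1, so s1 would enter next.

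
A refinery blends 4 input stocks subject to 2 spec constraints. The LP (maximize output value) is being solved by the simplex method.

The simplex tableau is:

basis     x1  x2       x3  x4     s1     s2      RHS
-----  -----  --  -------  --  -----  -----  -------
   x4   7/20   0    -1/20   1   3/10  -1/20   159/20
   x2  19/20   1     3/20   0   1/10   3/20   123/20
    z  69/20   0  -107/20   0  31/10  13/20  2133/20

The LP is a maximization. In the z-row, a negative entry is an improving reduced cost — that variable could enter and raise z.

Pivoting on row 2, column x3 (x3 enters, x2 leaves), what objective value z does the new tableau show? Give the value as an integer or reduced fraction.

Minimum ratio for x3: (123/20)/(3/20) = 41.
z changes by −(z-row coeff of x3)·ratio = −(-107/20)·41 = 4387/20.
New z = 2133/20 + (4387/20) = 326.

326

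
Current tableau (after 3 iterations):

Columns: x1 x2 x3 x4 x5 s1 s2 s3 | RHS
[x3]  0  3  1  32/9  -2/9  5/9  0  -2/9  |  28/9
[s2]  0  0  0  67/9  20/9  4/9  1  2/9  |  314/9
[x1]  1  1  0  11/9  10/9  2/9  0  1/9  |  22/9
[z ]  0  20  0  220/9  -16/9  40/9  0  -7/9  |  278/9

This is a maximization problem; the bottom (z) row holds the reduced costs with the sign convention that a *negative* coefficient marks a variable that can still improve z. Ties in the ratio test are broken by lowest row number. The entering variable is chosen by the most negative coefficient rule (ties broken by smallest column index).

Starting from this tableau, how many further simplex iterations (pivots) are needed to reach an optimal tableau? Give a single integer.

pivot: x5 in, x1 out → z = 174/5
pivot: s3 in, x5 out → z = 48
No improving column remains; optimal.

2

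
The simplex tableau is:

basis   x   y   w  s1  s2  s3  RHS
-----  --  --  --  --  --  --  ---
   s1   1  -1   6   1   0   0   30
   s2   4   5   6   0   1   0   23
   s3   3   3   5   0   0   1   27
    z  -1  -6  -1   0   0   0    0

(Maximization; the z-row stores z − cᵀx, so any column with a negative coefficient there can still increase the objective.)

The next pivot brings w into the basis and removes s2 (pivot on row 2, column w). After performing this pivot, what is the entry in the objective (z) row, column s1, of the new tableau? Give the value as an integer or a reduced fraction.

0

Pivot element is row 2, column w: 6.
Normalize row 2: new (row 2, s1) = 0/6 = 0.
z-row ← z-row − (-1)·(new row 2): 0 − (-1)·0 = 0.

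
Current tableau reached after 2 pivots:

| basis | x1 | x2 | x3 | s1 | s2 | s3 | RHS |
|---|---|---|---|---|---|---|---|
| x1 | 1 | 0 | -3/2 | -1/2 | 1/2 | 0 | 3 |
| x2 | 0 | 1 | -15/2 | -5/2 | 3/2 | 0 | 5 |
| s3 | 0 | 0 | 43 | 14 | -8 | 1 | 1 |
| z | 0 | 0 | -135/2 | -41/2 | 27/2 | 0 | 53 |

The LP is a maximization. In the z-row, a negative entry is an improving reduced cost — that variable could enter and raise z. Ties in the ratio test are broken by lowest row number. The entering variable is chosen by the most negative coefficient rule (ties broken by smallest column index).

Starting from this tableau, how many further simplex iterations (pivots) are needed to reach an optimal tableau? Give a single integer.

1

pivot: x3 in, s3 out → z = 4693/86
No improving column remains; optimal.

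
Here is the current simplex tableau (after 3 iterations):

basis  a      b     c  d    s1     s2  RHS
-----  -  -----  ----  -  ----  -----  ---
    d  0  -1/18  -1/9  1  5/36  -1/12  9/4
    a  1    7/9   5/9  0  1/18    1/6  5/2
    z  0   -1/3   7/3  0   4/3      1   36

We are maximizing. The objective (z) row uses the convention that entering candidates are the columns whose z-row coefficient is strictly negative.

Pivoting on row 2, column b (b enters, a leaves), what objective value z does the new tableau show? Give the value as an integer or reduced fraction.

519/14

Minimum ratio for b: (5/2)/(7/9) = 45/14.
z changes by −(z-row coeff of b)·ratio = −(-1/3)·(45/14) = 15/14.
New z = 36 + (15/14) = 519/14.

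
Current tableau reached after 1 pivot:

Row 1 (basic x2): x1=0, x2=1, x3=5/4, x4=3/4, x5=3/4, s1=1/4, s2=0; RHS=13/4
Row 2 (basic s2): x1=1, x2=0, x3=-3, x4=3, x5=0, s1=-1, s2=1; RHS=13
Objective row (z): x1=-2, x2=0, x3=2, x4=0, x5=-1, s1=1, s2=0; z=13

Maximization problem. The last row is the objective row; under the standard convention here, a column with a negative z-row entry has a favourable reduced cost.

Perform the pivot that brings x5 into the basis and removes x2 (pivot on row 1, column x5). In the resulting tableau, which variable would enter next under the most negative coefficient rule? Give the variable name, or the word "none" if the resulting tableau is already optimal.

Pivot element 3/4. New z-row = old z-row − (-1)·(row 1/(3/4)).
Updated z-row coefficients: x1: -2, x2: 4/3, x3: 11/3, x4: 1, x5: 0, s1: 4/3, s2: 0.
The most negative is -2 in column x1, so x1 would enter next.

x1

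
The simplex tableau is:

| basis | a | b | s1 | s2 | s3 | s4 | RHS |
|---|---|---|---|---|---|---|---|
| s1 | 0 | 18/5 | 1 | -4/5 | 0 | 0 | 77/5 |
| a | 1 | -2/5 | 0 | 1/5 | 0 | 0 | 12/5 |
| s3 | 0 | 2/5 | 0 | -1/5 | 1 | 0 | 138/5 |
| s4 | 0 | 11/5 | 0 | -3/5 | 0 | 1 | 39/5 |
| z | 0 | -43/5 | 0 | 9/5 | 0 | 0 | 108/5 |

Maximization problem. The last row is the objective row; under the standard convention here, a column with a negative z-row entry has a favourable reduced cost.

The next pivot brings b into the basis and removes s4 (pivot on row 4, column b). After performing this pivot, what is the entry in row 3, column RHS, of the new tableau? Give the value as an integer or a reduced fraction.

Pivot element is row 4, column b: 11/5.
Normalize row 4: new (row 4, RHS) = (39/5)/(11/5) = 39/11.
row 3 ← row 3 − (2/5)·(new row 4): 138/5 − (2/5)·(39/11) = 288/11.

288/11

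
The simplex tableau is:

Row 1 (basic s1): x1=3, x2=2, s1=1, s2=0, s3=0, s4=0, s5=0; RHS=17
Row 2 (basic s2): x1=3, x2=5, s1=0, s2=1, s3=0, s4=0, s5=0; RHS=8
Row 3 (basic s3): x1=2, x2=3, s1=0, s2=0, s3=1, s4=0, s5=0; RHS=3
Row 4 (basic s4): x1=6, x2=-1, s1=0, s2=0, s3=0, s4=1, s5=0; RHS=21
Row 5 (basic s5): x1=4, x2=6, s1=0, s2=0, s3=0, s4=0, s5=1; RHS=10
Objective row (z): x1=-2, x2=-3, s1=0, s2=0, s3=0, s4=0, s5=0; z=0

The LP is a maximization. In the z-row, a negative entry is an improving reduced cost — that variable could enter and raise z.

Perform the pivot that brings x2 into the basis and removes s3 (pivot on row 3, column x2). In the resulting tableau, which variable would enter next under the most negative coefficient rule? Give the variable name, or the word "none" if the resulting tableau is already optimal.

none

Pivot element 3. New z-row = old z-row − (-3)·(row 3/3).
Updated z-row coefficients: x1: 0, x2: 0, s1: 0, s2: 0, s3: 1, s4: 0, s5: 0.
No coefficient is strictly negative; the tableau after this pivot is optimal.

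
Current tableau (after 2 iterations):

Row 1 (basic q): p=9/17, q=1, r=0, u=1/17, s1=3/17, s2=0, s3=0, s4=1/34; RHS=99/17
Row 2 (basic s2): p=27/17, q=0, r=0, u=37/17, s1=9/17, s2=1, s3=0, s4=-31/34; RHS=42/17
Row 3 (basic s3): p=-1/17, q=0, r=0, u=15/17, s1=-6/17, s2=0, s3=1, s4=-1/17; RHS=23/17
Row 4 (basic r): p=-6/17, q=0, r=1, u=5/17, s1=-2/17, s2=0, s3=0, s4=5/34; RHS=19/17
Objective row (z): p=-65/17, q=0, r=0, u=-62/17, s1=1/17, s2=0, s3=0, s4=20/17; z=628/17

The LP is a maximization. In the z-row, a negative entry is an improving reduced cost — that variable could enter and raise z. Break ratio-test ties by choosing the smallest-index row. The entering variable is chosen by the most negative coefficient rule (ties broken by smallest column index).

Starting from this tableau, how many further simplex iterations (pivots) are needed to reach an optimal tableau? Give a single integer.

pivot: p in, s2 out → z = 386/9
pivot: s4 in, q out → z = 349/6
pivot: u in, s3 out → z = 837/14
No improving column remains; optimal.

3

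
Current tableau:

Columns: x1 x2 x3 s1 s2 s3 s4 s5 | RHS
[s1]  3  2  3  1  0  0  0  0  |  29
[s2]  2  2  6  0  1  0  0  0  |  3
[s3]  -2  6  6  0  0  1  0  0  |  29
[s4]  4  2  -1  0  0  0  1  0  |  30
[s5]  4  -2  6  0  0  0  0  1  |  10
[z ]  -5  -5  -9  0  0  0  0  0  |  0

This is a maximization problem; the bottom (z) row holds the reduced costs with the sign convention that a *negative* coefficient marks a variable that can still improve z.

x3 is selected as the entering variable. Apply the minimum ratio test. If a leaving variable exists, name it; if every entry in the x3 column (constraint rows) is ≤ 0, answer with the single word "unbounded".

s2

Ratios: row 1 (s1): 29/3 = 29/3; row 2 (s2): 3/6 = 1/2; row 3 (s3): 29/6 = 29/6; row 4 (s4): entry -1 ≤ 0, skip; row 5 (s5): 10/6 = 5/3.
Minimum ratio is in the s2 row, so s2 leaves.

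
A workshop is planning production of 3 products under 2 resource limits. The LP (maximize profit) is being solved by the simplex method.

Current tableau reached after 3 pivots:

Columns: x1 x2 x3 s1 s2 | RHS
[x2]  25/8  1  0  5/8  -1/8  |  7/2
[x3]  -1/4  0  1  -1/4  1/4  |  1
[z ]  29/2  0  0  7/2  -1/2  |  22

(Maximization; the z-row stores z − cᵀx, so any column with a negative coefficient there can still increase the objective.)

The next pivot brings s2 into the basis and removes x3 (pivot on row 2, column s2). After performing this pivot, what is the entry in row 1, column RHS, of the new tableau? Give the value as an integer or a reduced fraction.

Pivot element is row 2, column s2: 1/4.
Normalize row 2: new (row 2, RHS) = 1/(1/4) = 4.
row 1 ← row 1 − (-1/8)·(new row 2): 7/2 − (-1/8)·4 = 4.

4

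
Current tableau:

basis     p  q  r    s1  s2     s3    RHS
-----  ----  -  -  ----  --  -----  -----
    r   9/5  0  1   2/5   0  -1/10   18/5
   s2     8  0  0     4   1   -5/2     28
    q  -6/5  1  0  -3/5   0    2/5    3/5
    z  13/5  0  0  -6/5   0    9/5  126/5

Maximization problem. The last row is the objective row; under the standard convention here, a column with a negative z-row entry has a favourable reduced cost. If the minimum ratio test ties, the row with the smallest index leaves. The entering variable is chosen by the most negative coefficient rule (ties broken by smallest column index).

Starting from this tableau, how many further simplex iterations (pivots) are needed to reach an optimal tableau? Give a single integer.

pivot: s1 in, s2 out → z = 168/5
No improving column remains; optimal.

1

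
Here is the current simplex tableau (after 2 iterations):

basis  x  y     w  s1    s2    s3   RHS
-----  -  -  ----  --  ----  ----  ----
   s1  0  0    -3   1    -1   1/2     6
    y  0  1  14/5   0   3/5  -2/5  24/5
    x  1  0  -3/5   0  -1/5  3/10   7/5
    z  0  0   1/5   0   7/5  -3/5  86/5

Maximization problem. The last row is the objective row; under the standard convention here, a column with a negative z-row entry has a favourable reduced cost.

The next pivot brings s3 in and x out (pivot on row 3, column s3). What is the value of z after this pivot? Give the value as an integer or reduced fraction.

20

Minimum ratio for s3: (7/5)/(3/10) = 14/3.
z changes by −(z-row coeff of s3)·ratio = −(-3/5)·(14/3) = 14/5.
New z = 86/5 + (14/5) = 20.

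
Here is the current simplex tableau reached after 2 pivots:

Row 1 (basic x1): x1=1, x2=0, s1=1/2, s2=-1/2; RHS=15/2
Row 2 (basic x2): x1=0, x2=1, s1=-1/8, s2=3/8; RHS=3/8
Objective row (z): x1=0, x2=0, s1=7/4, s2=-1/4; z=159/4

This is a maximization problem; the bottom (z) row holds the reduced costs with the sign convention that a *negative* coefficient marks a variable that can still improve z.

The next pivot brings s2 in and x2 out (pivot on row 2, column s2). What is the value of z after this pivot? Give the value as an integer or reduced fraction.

40

Minimum ratio for s2: (3/8)/(3/8) = 1.
z changes by −(z-row coeff of s2)·ratio = −(-1/4)·1 = 1/4.
New z = 159/4 + (1/4) = 40.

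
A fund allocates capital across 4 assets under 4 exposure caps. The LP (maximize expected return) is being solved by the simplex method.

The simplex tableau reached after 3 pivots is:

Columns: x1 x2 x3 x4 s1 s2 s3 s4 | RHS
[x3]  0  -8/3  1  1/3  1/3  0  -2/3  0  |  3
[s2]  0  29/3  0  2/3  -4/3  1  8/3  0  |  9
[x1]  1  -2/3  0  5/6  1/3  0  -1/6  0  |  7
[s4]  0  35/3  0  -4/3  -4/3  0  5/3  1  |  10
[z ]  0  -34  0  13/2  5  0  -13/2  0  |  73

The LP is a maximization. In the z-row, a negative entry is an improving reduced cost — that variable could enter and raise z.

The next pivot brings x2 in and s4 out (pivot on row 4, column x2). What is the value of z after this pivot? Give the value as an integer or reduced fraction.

Minimum ratio for x2: 10/(35/3) = 6/7.
z changes by −(z-row coeff of x2)·ratio = −(-34)·(6/7) = 204/7.
New z = 73 + (204/7) = 715/7.

715/7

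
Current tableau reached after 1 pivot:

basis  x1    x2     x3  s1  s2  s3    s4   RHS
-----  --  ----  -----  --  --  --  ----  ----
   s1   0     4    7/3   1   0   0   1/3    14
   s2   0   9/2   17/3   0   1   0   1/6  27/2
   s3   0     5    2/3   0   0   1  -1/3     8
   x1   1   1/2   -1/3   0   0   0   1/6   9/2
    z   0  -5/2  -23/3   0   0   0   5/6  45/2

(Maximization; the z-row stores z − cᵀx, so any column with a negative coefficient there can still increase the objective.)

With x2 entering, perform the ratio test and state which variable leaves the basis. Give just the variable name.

s3

Ratios: row 1 (s1): 14/4 = 7/2; row 2 (s2): (27/2)/(9/2) = 3; row 3 (s3): 8/5 = 8/5; row 4 (x1): (9/2)/(1/2) = 9.
Minimum ratio 8/5 is in the s3 row, so s3 leaves.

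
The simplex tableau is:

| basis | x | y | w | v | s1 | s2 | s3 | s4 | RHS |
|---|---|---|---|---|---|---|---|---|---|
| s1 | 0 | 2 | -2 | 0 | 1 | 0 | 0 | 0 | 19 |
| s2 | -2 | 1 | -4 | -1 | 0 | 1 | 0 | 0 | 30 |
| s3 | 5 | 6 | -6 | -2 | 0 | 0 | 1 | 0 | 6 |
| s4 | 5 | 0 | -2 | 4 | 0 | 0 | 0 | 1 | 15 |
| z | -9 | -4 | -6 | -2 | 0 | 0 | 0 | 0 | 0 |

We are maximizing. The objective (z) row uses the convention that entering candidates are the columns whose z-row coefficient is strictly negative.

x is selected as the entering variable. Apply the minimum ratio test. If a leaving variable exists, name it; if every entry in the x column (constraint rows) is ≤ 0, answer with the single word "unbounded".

s3

Ratios: row 1 (s1): entry 0 ≤ 0, skip; row 2 (s2): entry -2 ≤ 0, skip; row 3 (s3): 6/5 = 6/5; row 4 (s4): 15/5 = 3.
Minimum ratio is in the s3 row, so s3 leaves.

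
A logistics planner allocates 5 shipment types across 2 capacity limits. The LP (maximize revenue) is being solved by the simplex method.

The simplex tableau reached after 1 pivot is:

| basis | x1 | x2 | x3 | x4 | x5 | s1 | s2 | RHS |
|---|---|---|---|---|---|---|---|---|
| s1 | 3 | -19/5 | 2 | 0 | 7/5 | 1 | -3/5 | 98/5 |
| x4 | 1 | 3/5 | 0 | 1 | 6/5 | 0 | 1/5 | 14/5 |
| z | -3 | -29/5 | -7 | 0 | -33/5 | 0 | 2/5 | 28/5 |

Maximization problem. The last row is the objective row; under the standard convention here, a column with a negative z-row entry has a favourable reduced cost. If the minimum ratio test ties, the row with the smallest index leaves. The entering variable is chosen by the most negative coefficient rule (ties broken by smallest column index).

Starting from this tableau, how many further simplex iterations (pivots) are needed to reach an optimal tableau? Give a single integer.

pivot: x3 in, s1 out → z = 371/5
pivot: x2 in, x4 out → z = 490/3
No improving column remains; optimal.

2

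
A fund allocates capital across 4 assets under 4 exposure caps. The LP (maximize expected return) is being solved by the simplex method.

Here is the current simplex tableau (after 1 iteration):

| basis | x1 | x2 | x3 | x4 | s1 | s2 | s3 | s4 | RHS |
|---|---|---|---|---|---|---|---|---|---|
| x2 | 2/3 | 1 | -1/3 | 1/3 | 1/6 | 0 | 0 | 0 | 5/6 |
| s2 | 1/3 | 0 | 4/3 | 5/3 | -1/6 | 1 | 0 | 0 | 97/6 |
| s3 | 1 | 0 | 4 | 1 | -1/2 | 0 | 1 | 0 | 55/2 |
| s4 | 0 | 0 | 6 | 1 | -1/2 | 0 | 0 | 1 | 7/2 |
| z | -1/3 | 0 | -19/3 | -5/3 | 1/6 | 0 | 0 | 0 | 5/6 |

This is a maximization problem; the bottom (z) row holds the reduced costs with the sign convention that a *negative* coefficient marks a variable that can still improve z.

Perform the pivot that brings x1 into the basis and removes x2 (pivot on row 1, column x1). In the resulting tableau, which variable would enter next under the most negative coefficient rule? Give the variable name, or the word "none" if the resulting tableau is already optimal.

x3

Pivot element 2/3. New z-row = old z-row − (-1/3)·(row 1/(2/3)).
Updated z-row coefficients: x1: 0, x2: 1/2, x3: -13/2, x4: -3/2, s1: 1/4, s2: 0, s3: 0, s4: 0.
The most negative is -13/2 in column x3, so x3 would enter next.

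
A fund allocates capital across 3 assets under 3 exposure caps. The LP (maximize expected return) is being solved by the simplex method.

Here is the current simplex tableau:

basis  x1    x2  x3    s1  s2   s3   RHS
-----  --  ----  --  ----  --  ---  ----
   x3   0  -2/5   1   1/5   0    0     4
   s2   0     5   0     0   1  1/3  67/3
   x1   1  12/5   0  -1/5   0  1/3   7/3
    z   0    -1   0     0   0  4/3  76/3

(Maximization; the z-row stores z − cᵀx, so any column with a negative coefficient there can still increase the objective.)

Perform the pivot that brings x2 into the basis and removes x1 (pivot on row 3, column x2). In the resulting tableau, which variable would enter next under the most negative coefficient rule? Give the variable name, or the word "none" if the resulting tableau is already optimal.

Pivot element 12/5. New z-row = old z-row − (-1)·(row 3/(12/5)).
Updated z-row coefficients: x1: 5/12, x2: 0, x3: 0, s1: -1/12, s2: 0, s3: 53/36.
The most negative is -1/12 in column s1, so s1 would enter next.

s1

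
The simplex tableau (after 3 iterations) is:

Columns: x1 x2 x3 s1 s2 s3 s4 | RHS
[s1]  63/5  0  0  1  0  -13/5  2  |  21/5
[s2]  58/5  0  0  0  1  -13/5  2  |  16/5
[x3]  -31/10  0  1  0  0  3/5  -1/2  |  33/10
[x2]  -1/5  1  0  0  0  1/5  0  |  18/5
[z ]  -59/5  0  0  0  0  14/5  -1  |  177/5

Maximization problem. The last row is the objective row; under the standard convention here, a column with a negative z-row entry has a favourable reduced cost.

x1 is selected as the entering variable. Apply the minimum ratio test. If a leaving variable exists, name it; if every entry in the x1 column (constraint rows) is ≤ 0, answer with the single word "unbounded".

s2

Ratios: row 1 (s1): (21/5)/(63/5) = 1/3; row 2 (s2): (16/5)/(58/5) = 8/29; row 3 (x3): entry -31/10 ≤ 0, skip; row 4 (x2): entry -1/5 ≤ 0, skip.
Minimum ratio is in the s2 row, so s2 leaves.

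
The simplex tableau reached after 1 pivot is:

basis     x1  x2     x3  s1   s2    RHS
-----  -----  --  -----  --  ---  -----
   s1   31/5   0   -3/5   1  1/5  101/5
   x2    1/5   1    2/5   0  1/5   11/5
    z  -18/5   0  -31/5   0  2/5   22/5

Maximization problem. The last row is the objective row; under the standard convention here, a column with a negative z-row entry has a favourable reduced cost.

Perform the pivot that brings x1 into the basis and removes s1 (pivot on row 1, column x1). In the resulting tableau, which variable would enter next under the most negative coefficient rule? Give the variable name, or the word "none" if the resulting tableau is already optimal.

x3

Pivot element 31/5. New z-row = old z-row − (-18/5)·(row 1/(31/5)).
Updated z-row coefficients: x1: 0, x2: 0, x3: -203/31, s1: 18/31, s2: 16/31.
The most negative is -203/31 in column x3, so x3 would enter next.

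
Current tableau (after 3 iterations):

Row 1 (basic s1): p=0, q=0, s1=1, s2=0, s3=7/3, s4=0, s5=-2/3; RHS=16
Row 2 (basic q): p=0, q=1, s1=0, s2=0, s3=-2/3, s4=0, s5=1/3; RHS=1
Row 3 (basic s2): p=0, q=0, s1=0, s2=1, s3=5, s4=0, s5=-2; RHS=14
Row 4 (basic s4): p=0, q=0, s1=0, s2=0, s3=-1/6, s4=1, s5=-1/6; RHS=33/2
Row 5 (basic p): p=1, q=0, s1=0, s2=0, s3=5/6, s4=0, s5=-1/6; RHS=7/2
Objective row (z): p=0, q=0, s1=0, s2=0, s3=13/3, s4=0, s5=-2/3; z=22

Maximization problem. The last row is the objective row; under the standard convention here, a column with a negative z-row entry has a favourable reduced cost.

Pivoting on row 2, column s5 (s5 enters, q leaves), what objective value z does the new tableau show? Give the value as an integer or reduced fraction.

24

Minimum ratio for s5: 1/(1/3) = 3.
z changes by −(z-row coeff of s5)·ratio = −(-2/3)·3 = 2.
New z = 22 + 2 = 24.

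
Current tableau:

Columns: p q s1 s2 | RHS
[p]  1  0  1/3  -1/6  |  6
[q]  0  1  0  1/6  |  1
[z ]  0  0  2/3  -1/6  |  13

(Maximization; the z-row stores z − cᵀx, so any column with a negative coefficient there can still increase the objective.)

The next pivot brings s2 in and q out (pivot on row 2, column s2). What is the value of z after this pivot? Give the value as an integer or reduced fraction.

14

Minimum ratio for s2: 1/(1/6) = 6.
z changes by −(z-row coeff of s2)·ratio = −(-1/6)·6 = 1.
New z = 13 + 1 = 14.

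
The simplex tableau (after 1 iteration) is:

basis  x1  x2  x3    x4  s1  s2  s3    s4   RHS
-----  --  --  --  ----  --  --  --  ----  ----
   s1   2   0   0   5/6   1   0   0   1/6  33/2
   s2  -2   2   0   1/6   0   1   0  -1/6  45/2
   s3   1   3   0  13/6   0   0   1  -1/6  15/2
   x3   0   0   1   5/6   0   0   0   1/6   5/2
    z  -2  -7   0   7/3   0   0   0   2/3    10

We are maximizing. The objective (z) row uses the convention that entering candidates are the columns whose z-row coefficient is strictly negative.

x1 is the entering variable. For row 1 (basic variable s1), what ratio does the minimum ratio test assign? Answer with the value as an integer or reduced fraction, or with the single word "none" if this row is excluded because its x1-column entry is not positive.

33/4

Ratio = RHS / (x1 entry) = (33/2) / 2 = 33/4.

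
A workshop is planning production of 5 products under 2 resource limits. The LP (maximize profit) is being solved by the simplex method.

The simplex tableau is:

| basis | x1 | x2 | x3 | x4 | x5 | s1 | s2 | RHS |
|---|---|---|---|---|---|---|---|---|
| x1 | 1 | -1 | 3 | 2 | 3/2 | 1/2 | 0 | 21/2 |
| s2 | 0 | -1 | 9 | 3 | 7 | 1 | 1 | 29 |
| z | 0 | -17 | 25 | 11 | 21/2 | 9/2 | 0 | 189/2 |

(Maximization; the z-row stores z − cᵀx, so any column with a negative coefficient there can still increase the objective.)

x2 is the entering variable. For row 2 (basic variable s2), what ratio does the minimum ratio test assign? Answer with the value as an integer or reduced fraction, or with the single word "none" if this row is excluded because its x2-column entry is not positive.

The x2 entry in row 2 is -1 ≤ 0, so this row gives no ratio.

none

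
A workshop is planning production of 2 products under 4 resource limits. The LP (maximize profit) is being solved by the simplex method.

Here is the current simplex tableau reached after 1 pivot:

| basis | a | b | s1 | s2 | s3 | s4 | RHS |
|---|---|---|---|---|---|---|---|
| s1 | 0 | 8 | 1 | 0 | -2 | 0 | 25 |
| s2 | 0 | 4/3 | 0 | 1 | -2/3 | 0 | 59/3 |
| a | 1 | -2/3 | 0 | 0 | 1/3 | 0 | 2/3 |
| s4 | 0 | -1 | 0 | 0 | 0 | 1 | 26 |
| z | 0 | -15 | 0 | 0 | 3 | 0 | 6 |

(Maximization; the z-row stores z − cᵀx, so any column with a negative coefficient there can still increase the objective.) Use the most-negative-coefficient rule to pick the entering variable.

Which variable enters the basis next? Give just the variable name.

Objective-row coefficients: a: 0, b: -15, s1: 0, s2: 0, s3: 3, s4: 0.
The most negative is -15 in column b, so b enters.

b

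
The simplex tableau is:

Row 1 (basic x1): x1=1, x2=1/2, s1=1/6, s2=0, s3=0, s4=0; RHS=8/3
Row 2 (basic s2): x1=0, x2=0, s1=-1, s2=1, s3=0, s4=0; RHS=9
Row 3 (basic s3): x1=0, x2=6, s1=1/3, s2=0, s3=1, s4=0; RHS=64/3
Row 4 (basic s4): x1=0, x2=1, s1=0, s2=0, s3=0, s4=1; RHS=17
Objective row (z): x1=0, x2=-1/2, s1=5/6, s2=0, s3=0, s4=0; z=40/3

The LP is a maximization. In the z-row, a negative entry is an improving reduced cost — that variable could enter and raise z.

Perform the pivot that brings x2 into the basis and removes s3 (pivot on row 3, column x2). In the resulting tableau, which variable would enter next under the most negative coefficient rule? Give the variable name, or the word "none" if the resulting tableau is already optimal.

Pivot element 6. New z-row = old z-row − (-1/2)·(row 3/6).
Updated z-row coefficients: x1: 0, x2: 0, s1: 31/36, s2: 0, s3: 1/12, s4: 0.
No coefficient is strictly negative; the tableau after this pivot is optimal.

none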